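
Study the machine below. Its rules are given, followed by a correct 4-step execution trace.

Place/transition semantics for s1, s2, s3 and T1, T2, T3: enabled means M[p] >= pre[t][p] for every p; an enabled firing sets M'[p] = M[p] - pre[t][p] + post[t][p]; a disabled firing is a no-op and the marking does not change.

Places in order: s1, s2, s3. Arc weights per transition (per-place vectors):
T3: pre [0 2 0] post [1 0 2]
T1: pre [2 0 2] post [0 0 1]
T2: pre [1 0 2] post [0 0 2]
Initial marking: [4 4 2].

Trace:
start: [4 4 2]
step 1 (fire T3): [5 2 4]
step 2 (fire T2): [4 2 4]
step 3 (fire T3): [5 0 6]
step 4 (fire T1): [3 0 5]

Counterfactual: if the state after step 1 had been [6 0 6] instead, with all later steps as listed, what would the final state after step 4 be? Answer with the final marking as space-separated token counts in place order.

state after step 1 := [6 0 6]
step 2 (fire T2): [5 0 6]
step 3 (fire T3): [5 0 6]
step 4 (fire T1): [3 0 5]

3 0 5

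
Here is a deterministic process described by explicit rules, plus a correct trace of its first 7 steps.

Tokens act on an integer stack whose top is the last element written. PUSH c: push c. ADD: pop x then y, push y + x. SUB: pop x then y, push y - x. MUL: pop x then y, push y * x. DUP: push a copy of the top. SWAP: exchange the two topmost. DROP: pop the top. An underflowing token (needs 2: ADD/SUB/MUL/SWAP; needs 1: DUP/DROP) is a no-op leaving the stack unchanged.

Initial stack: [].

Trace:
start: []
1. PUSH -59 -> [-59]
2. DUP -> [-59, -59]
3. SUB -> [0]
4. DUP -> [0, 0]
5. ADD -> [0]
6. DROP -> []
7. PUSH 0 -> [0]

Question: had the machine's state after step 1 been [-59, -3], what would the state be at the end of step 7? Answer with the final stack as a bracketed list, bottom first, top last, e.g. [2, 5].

state after step 1 := [-59, -3]
2. DUP -> [-59, -3, -3]
3. SUB -> [-59, 0]
4. DUP -> [-59, 0, 0]
5. ADD -> [-59, 0]
6. DROP -> [-59]
7. PUSH 0 -> [-59, 0]

[-59, 0]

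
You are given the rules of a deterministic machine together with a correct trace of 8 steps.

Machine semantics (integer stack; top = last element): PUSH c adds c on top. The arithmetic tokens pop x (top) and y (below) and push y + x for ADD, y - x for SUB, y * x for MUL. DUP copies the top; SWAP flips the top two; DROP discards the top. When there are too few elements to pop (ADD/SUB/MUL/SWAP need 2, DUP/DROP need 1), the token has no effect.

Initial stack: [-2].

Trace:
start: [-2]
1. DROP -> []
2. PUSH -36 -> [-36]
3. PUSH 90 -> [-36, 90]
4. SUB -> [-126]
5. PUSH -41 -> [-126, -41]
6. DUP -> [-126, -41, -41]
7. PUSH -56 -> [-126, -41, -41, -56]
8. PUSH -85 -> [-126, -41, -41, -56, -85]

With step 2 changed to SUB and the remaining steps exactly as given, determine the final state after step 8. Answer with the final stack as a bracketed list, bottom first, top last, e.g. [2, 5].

[90, -41, -41, -56, -85]

(re-executing from step 2 with the substitution; state before step 2: [])
2. SUB -> []
3. PUSH 90 -> [90]
4. SUB -> [90]
5. PUSH -41 -> [90, -41]
6. DUP -> [90, -41, -41]
7. PUSH -56 -> [90, -41, -41, -56]
8. PUSH -85 -> [90, -41, -41, -56, -85]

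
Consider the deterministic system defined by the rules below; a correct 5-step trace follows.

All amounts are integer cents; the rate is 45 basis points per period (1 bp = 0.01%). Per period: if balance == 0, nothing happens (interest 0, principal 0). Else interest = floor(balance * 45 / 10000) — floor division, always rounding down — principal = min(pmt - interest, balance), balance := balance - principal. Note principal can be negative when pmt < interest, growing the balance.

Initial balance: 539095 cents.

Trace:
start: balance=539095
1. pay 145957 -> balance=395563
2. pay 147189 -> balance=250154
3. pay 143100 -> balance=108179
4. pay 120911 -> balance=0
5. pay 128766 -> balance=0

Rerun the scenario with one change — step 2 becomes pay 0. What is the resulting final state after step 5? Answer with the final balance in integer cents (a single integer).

(re-executing from step 2 with the substitution; state before step 2: balance=395563)
2. pay 0 -> balance=397343
3. pay 143100 -> balance=256031
4. pay 120911 -> balance=136272
5. pay 128766 -> balance=8119

8119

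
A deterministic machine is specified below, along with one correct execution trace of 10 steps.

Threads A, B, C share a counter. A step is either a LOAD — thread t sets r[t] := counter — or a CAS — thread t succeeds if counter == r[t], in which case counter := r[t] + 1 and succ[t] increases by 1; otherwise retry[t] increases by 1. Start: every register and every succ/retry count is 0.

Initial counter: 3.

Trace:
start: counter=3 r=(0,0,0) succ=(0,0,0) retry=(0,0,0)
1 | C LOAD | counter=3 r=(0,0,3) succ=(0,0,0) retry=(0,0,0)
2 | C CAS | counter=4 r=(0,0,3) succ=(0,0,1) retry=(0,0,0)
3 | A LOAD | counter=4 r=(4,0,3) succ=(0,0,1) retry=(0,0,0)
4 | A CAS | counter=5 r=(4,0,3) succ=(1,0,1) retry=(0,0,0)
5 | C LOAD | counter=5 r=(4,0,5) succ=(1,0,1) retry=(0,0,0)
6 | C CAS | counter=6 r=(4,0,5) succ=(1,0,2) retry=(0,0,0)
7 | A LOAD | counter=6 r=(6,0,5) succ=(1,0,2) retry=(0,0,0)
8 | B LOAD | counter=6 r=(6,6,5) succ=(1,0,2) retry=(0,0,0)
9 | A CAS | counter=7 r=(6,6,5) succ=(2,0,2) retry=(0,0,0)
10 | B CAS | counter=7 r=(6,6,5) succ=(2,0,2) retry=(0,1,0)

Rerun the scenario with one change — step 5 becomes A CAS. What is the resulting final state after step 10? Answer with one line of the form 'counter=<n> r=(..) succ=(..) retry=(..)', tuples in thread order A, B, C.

counter=6 r=(5,5,3) succ=(2,0,1) retry=(1,1,1)

(re-executing from step 5 with the substitution; state before step 5: counter=5 r=(4,0,3) succ=(1,0,1) retry=(0,0,0))
5 | A CAS | counter=5 r=(4,0,3) succ=(1,0,1) retry=(1,0,0)
6 | C CAS | counter=5 r=(4,0,3) succ=(1,0,1) retry=(1,0,1)
7 | A LOAD | counter=5 r=(5,0,3) succ=(1,0,1) retry=(1,0,1)
8 | B LOAD | counter=5 r=(5,5,3) succ=(1,0,1) retry=(1,0,1)
9 | A CAS | counter=6 r=(5,5,3) succ=(2,0,1) retry=(1,0,1)
10 | B CAS | counter=6 r=(5,5,3) succ=(2,0,1) retry=(1,1,1)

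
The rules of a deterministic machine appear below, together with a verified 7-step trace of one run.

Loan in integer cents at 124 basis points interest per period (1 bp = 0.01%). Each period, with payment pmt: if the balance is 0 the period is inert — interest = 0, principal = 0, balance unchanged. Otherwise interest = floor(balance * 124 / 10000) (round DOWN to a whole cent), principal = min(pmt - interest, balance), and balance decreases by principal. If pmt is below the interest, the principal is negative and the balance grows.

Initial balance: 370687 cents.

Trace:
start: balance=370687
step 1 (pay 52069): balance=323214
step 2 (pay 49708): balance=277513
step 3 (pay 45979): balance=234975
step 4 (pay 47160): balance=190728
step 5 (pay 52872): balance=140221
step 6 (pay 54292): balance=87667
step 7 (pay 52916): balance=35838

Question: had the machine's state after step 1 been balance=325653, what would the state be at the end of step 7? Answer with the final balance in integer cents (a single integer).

38464

state after step 1 := balance=325653
step 2 (pay 49708): balance=279983
step 3 (pay 45979): balance=237475
step 4 (pay 47160): balance=193259
step 5 (pay 52872): balance=142783
step 6 (pay 54292): balance=90261
step 7 (pay 52916): balance=38464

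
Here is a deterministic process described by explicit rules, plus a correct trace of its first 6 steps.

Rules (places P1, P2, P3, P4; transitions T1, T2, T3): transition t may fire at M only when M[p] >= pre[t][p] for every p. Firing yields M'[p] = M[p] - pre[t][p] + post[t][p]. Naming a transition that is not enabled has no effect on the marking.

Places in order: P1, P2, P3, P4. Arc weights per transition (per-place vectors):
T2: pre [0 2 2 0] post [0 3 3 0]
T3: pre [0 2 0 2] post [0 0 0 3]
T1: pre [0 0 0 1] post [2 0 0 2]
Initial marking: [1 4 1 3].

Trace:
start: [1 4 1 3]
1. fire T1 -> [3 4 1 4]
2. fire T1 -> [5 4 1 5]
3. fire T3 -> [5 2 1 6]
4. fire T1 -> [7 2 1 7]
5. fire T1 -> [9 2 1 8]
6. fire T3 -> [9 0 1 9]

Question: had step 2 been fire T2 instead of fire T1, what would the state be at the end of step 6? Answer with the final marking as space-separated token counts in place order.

7 0 1 8

(re-executing from step 2 with the substitution; state before step 2: [3 4 1 4])
2. fire T2 -> [3 4 1 4]
3. fire T3 -> [3 2 1 5]
4. fire T1 -> [5 2 1 6]
5. fire T1 -> [7 2 1 7]
6. fire T3 -> [7 0 1 8]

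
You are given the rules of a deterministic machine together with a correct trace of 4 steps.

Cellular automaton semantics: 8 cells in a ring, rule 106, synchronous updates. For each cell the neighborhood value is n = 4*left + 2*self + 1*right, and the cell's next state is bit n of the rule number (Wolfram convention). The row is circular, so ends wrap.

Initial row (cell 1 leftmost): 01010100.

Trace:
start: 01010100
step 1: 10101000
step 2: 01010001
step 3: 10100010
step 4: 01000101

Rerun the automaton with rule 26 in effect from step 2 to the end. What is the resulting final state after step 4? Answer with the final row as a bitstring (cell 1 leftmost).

(re-executing steps 2..4 under rule 26; state before step 2: 10101000)
step 2: 00000101
step 3: 10001000
step 4: 01010101

01010101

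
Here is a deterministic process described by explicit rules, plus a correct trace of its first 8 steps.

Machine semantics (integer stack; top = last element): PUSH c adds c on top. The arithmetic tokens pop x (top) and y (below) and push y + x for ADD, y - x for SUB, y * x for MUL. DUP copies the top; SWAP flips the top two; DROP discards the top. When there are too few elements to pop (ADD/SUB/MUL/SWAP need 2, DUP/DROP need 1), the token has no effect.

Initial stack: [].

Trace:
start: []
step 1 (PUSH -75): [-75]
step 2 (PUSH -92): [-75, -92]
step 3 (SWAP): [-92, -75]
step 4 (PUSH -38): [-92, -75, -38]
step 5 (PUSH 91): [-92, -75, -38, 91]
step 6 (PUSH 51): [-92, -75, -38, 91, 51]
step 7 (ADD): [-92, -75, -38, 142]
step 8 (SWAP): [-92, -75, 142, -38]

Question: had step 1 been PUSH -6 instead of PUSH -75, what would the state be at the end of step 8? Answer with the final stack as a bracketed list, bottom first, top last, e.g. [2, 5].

[-92, -6, 142, -38]

(re-executing from step 1 with the substitution; state before step 1: [])
step 1 (PUSH -6): [-6]
step 2 (PUSH -92): [-6, -92]
step 3 (SWAP): [-92, -6]
step 4 (PUSH -38): [-92, -6, -38]
step 5 (PUSH 91): [-92, -6, -38, 91]
step 6 (PUSH 51): [-92, -6, -38, 91, 51]
step 7 (ADD): [-92, -6, -38, 142]
step 8 (SWAP): [-92, -6, 142, -38]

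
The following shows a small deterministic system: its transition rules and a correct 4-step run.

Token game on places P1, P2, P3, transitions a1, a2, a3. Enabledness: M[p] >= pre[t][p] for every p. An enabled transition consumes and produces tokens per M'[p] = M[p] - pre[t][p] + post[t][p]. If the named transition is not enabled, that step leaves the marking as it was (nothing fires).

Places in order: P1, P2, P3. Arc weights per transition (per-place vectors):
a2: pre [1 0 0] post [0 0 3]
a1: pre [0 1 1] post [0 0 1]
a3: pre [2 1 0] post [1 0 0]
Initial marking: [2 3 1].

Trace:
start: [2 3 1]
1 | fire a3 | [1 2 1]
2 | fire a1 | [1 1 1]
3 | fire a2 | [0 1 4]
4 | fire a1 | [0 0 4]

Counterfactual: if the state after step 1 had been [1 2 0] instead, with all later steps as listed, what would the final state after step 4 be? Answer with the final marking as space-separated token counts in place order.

state after step 1 := [1 2 0]
2 | fire a1 | [1 2 0]
3 | fire a2 | [0 2 3]
4 | fire a1 | [0 1 3]

0 1 3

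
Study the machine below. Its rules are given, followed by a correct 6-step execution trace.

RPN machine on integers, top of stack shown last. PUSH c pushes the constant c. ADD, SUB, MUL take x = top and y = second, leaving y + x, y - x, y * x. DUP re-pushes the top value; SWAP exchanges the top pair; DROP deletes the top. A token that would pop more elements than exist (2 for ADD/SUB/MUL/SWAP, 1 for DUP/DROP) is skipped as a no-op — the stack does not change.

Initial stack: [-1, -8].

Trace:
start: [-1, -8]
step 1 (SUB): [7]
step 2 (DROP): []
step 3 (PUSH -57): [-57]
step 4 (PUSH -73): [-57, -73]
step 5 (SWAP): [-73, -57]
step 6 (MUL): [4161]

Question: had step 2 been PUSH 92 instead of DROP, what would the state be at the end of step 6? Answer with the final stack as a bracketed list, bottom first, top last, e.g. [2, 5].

(re-executing from step 2 with the substitution; state before step 2: [7])
step 2 (PUSH 92): [7, 92]
step 3 (PUSH -57): [7, 92, -57]
step 4 (PUSH -73): [7, 92, -57, -73]
step 5 (SWAP): [7, 92, -73, -57]
step 6 (MUL): [7, 92, 4161]

[7, 92, 4161]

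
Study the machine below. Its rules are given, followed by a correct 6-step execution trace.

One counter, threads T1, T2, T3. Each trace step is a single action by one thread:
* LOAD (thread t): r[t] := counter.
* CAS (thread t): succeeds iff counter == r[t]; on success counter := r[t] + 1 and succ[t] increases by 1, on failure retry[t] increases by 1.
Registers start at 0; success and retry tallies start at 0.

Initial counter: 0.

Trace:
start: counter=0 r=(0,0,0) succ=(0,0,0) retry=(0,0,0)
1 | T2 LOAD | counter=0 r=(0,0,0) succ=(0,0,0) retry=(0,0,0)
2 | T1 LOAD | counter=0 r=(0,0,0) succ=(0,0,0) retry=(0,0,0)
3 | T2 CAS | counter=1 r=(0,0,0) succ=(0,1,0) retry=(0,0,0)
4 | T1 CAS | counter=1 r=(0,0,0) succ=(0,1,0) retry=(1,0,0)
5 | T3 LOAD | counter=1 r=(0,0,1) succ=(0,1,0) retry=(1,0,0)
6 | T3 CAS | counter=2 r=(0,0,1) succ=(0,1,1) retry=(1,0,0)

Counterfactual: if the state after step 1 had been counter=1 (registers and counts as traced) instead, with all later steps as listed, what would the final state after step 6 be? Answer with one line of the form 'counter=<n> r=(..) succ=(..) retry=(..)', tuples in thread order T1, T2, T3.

state after step 1 := counter=1 r=(0,0,0) succ=(0,0,0) retry=(0,0,0)
2 | T1 LOAD | counter=1 r=(1,0,0) succ=(0,0,0) retry=(0,0,0)
3 | T2 CAS | counter=1 r=(1,0,0) succ=(0,0,0) retry=(0,1,0)
4 | T1 CAS | counter=2 r=(1,0,0) succ=(1,0,0) retry=(0,1,0)
5 | T3 LOAD | counter=2 r=(1,0,2) succ=(1,0,0) retry=(0,1,0)
6 | T3 CAS | counter=3 r=(1,0,2) succ=(1,0,1) retry=(0,1,0)

counter=3 r=(1,0,2) succ=(1,0,1) retry=(0,1,0)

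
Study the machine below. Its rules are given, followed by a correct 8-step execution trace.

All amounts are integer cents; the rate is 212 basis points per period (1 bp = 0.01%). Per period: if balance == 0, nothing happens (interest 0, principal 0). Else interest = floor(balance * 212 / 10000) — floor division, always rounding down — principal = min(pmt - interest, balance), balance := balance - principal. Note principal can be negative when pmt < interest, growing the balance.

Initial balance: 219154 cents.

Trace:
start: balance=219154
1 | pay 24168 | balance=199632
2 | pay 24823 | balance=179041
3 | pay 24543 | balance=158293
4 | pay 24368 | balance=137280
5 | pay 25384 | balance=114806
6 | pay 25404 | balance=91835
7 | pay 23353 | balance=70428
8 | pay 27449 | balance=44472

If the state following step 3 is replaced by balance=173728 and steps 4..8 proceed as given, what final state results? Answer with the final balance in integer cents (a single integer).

state after step 3 := balance=173728
4 | pay 24368 | balance=153043
5 | pay 25384 | balance=130903
6 | pay 25404 | balance=108274
7 | pay 23353 | balance=87216
8 | pay 27449 | balance=61615

61615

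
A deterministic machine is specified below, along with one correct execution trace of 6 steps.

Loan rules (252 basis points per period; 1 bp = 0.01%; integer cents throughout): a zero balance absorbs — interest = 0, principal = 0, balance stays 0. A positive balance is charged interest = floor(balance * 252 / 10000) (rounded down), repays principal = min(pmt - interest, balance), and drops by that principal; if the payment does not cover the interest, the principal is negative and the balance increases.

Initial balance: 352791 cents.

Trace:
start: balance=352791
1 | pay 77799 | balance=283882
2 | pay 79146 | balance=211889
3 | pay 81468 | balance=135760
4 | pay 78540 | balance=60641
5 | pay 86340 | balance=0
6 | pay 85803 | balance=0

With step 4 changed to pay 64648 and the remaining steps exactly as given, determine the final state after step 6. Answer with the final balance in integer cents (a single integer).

0

(re-executing from step 4 with the substitution; state before step 4: balance=135760)
4 | pay 64648 | balance=74533
5 | pay 86340 | balance=0
6 | pay 85803 | balance=0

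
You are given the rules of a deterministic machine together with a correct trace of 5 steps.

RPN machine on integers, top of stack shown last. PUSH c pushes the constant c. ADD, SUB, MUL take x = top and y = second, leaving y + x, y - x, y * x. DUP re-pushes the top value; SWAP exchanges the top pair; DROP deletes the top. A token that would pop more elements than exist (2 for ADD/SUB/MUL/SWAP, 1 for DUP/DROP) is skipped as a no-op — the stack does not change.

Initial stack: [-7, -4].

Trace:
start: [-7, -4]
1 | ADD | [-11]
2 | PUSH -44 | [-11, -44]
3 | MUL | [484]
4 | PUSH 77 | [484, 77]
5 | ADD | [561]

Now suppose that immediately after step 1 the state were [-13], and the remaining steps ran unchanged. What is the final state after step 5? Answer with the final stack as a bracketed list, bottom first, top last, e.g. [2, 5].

state after step 1 := [-13]
2 | PUSH -44 | [-13, -44]
3 | MUL | [572]
4 | PUSH 77 | [572, 77]
5 | ADD | [649]

[649]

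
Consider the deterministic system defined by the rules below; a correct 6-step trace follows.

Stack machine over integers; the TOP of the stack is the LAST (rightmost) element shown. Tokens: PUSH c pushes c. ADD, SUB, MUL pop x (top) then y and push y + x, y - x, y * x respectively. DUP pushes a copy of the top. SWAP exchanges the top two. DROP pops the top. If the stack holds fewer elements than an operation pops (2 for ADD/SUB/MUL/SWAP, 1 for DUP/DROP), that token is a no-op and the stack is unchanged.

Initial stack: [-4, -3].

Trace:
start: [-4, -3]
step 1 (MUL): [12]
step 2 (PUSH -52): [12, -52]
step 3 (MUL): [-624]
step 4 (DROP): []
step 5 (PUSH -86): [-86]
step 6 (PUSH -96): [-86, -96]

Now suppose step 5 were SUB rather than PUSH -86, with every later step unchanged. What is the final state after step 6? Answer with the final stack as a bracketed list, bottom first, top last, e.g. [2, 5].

(re-executing from step 5 with the substitution; state before step 5: [])
step 5 (SUB): []
step 6 (PUSH -96): [-96]

[-96]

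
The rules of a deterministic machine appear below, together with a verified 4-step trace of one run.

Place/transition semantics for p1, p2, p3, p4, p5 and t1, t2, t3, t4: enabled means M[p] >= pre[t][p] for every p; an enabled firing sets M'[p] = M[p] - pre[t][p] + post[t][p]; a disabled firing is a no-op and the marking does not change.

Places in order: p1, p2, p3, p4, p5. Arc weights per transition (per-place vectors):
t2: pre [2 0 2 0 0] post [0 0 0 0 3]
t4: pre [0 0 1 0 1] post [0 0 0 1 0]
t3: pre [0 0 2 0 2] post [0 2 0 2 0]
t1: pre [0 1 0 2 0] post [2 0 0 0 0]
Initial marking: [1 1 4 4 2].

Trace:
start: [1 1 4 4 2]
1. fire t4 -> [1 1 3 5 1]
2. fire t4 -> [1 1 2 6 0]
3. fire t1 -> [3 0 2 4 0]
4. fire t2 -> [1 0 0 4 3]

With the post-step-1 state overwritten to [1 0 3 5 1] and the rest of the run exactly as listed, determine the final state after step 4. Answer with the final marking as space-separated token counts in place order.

state after step 1 := [1 0 3 5 1]
2. fire t4 -> [1 0 2 6 0]
3. fire t1 -> [1 0 2 6 0]
4. fire t2 -> [1 0 2 6 0]

1 0 2 6 0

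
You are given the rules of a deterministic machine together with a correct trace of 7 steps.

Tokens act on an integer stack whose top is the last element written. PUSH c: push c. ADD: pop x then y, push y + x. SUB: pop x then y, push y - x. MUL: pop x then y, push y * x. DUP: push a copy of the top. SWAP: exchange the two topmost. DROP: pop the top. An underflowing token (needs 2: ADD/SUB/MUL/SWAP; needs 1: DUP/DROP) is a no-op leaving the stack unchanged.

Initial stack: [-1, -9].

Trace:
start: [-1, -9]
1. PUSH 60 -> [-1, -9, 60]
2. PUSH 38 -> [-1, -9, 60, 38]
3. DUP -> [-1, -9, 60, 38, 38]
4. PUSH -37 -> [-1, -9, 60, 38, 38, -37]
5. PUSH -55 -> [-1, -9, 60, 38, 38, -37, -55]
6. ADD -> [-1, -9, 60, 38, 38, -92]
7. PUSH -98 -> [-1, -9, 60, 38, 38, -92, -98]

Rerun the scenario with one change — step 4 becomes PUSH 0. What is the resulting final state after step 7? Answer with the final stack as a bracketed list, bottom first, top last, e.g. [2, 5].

(re-executing from step 4 with the substitution; state before step 4: [-1, -9, 60, 38, 38])
4. PUSH 0 -> [-1, -9, 60, 38, 38, 0]
5. PUSH -55 -> [-1, -9, 60, 38, 38, 0, -55]
6. ADD -> [-1, -9, 60, 38, 38, -55]
7. PUSH -98 -> [-1, -9, 60, 38, 38, -55, -98]

[-1, -9, 60, 38, 38, -55, -98]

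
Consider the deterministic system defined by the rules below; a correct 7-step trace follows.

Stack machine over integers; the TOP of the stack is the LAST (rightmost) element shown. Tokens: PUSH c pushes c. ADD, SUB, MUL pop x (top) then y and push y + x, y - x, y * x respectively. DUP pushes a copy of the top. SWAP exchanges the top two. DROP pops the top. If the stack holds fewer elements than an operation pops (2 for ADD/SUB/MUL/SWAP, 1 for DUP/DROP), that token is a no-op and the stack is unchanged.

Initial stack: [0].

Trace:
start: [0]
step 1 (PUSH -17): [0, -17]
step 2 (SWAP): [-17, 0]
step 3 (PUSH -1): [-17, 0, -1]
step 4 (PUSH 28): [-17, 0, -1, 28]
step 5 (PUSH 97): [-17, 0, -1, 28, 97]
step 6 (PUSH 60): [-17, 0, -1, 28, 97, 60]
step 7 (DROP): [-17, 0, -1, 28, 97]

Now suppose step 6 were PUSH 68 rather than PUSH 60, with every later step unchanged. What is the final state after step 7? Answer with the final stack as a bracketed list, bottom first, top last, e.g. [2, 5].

[-17, 0, -1, 28, 97]

(re-executing from step 6 with the substitution; state before step 6: [-17, 0, -1, 28, 97])
step 6 (PUSH 68): [-17, 0, -1, 28, 97, 68]
step 7 (DROP): [-17, 0, -1, 28, 97]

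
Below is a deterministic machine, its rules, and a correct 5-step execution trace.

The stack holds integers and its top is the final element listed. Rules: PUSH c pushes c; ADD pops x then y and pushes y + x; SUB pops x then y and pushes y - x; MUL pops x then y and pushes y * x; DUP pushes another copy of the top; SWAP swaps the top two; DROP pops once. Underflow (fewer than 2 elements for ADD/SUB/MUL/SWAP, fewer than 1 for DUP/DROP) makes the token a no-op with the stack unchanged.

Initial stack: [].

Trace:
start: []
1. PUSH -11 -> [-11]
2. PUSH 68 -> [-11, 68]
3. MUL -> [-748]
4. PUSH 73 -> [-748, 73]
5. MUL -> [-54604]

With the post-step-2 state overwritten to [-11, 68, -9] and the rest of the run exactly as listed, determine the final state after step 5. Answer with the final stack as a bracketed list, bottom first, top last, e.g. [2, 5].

[-11, -44676]

state after step 2 := [-11, 68, -9]
3. MUL -> [-11, -612]
4. PUSH 73 -> [-11, -612, 73]
5. MUL -> [-11, -44676]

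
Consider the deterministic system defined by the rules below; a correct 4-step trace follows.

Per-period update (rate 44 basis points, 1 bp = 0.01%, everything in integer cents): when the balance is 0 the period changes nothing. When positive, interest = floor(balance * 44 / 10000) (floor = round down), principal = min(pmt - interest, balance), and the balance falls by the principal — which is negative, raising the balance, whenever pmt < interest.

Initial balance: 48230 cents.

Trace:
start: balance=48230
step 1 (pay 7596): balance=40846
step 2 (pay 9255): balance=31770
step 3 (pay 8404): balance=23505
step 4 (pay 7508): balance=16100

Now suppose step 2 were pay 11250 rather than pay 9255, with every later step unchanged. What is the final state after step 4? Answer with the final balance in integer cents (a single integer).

14088

(re-executing from step 2 with the substitution; state before step 2: balance=40846)
step 2 (pay 11250): balance=29775
step 3 (pay 8404): balance=21502
step 4 (pay 7508): balance=14088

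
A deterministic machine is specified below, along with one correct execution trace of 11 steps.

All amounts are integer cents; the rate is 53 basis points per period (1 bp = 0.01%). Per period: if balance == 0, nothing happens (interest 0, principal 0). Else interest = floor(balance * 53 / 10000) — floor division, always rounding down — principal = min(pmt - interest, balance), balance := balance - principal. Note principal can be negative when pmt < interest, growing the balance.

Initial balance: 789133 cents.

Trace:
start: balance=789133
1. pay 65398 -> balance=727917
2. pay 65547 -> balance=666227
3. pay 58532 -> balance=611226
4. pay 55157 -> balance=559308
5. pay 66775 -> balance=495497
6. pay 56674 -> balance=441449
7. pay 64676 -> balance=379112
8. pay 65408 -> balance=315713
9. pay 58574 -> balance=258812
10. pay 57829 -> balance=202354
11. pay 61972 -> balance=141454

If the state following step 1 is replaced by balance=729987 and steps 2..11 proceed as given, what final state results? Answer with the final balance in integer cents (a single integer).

143635

state after step 1 := balance=729987
2. pay 65547 -> balance=668308
3. pay 58532 -> balance=613318
4. pay 55157 -> balance=561411
5. pay 66775 -> balance=497611
6. pay 56674 -> balance=443574
7. pay 64676 -> balance=381248
8. pay 65408 -> balance=317860
9. pay 58574 -> balance=260970
10. pay 57829 -> balance=204524
11. pay 61972 -> balance=143635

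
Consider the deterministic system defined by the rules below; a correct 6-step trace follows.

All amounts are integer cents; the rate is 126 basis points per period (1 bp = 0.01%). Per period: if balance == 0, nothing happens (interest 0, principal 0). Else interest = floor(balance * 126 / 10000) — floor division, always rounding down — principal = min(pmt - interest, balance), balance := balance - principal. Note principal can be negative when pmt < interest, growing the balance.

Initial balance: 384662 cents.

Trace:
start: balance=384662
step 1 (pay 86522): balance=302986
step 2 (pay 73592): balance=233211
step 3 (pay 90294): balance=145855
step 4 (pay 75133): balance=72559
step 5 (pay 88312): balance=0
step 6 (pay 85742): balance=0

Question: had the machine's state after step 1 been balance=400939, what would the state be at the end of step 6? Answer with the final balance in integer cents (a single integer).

3513

state after step 1 := balance=400939
step 2 (pay 73592): balance=332398
step 3 (pay 90294): balance=246292
step 4 (pay 75133): balance=174262
step 5 (pay 88312): balance=88145
step 6 (pay 85742): balance=3513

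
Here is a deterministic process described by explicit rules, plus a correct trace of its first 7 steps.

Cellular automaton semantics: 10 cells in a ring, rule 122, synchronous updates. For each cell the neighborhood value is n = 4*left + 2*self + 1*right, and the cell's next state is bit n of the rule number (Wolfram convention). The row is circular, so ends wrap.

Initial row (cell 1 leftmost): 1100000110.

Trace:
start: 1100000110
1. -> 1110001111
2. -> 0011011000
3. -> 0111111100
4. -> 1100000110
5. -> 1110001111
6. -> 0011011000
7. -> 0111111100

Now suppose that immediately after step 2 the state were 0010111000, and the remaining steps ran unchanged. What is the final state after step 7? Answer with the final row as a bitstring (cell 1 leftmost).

0001101100

state after step 2 := 0010111000
3. -> 0101101100
4. -> 1011111110
5. -> 0110000011
6. -> 1111000111
7. -> 0001101100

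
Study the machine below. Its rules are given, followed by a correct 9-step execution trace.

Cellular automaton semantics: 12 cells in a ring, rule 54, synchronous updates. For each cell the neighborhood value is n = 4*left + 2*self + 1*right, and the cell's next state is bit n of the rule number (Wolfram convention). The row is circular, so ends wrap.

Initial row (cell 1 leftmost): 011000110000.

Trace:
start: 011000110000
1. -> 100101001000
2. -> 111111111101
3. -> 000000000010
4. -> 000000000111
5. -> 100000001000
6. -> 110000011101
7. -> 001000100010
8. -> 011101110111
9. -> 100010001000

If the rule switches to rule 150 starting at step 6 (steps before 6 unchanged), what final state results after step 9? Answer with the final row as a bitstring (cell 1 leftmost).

000000000000

(re-executing steps 6..9 under rule 150; state before step 6: 100000001000)
6. -> 110000011101
7. -> 101000101000
8. -> 101101101101
9. -> 000000000000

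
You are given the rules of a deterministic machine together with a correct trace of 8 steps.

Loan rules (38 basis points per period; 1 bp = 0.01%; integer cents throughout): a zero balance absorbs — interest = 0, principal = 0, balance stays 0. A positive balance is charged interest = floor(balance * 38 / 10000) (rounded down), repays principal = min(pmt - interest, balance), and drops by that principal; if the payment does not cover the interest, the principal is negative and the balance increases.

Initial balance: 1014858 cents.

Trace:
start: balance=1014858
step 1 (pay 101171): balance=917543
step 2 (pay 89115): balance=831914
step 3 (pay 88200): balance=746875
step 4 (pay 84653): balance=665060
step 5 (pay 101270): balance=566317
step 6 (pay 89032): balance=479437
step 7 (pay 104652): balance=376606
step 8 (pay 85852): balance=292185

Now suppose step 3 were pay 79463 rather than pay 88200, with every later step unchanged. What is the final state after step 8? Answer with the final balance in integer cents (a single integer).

301088

(re-executing from step 3 with the substitution; state before step 3: balance=831914)
step 3 (pay 79463): balance=755612
step 4 (pay 84653): balance=673830
step 5 (pay 101270): balance=575120
step 6 (pay 89032): balance=488273
step 7 (pay 104652): balance=385476
step 8 (pay 85852): balance=301088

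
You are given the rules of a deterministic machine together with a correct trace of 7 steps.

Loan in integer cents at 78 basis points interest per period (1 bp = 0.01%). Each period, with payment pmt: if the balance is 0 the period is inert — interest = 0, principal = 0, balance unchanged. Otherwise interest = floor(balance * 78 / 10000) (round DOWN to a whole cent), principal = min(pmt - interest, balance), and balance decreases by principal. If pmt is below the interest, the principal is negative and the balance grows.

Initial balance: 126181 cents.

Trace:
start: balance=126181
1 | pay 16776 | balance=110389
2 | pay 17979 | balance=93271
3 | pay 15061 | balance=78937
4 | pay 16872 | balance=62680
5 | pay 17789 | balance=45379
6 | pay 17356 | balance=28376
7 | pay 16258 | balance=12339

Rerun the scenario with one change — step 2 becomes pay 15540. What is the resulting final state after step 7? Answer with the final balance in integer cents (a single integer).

(re-executing from step 2 with the substitution; state before step 2: balance=110389)
2 | pay 15540 | balance=95710
3 | pay 15061 | balance=81395
4 | pay 16872 | balance=65157
5 | pay 17789 | balance=47876
6 | pay 17356 | balance=30893
7 | pay 16258 | balance=14875

14875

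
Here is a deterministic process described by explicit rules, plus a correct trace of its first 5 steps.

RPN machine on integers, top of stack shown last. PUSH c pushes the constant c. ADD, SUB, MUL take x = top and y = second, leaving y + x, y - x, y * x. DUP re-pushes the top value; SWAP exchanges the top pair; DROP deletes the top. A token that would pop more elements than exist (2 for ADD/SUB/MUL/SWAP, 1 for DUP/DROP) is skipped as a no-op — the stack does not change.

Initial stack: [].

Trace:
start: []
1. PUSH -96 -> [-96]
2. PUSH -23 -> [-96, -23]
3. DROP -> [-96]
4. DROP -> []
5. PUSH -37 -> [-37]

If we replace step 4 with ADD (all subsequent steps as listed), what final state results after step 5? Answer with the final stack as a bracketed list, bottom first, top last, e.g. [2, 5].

(re-executing from step 4 with the substitution; state before step 4: [-96])
4. ADD -> [-96]
5. PUSH -37 -> [-96, -37]

[-96, -37]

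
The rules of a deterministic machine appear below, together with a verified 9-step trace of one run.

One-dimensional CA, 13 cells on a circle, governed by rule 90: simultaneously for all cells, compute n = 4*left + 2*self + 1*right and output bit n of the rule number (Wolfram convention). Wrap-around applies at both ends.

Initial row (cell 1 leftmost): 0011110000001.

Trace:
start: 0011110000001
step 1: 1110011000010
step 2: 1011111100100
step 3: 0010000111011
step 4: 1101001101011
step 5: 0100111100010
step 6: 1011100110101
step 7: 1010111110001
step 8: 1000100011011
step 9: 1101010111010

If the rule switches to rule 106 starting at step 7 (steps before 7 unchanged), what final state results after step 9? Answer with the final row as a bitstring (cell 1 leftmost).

0111111011010

(re-executing steps 7..9 under rule 106; state before step 7: 1011100110101)
step 7: 1110101111011
step 8: 0011011001110
step 9: 0111111011010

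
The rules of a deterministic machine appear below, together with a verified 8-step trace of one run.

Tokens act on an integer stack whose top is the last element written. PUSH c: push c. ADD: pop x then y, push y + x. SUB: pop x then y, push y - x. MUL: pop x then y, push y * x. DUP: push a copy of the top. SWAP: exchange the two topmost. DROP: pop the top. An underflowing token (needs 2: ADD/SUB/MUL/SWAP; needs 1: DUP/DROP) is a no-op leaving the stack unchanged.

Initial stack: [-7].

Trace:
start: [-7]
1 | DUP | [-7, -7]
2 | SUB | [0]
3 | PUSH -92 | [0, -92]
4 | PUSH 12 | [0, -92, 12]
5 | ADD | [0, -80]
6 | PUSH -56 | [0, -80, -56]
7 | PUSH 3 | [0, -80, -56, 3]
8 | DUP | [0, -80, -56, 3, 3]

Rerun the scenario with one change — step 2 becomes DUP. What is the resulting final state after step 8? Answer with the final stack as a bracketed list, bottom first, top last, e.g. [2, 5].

[-7, -7, -7, -80, -56, 3, 3]

(re-executing from step 2 with the substitution; state before step 2: [-7, -7])
2 | DUP | [-7, -7, -7]
3 | PUSH -92 | [-7, -7, -7, -92]
4 | PUSH 12 | [-7, -7, -7, -92, 12]
5 | ADD | [-7, -7, -7, -80]
6 | PUSH -56 | [-7, -7, -7, -80, -56]
7 | PUSH 3 | [-7, -7, -7, -80, -56, 3]
8 | DUP | [-7, -7, -7, -80, -56, 3, 3]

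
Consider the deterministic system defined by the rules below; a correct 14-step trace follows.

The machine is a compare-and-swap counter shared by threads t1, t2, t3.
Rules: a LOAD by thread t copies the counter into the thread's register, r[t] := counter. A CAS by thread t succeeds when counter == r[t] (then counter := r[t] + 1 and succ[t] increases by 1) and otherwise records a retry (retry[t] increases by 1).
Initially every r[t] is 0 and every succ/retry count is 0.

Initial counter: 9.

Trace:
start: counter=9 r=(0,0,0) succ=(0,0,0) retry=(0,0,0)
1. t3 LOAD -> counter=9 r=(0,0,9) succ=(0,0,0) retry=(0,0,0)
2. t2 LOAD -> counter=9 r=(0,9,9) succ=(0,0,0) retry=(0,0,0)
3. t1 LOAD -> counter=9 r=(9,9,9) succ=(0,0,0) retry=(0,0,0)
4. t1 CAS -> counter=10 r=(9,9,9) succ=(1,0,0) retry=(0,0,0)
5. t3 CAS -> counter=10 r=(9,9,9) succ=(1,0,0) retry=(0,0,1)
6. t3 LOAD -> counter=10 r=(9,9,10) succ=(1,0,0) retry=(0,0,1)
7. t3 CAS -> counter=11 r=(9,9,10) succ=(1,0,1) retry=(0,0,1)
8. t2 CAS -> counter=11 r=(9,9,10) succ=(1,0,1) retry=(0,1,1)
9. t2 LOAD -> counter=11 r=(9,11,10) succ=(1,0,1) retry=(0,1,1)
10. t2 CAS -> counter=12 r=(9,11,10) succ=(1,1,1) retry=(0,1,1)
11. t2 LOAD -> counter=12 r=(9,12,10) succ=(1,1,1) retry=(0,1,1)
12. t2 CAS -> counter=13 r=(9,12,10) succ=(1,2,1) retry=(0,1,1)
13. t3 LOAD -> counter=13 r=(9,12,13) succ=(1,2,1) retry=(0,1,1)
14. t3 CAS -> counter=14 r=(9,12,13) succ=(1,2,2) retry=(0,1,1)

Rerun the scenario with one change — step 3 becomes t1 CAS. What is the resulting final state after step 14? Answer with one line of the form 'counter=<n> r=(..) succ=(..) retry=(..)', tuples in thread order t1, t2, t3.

(re-executing from step 3 with the substitution; state before step 3: counter=9 r=(0,9,9) succ=(0,0,0) retry=(0,0,0))
3. t1 CAS -> counter=9 r=(0,9,9) succ=(0,0,0) retry=(1,0,0)
4. t1 CAS -> counter=9 r=(0,9,9) succ=(0,0,0) retry=(2,0,0)
5. t3 CAS -> counter=10 r=(0,9,9) succ=(0,0,1) retry=(2,0,0)
6. t3 LOAD -> counter=10 r=(0,9,10) succ=(0,0,1) retry=(2,0,0)
7. t3 CAS -> counter=11 r=(0,9,10) succ=(0,0,2) retry=(2,0,0)
8. t2 CAS -> counter=11 r=(0,9,10) succ=(0,0,2) retry=(2,1,0)
9. t2 LOAD -> counter=11 r=(0,11,10) succ=(0,0,2) retry=(2,1,0)
10. t2 CAS -> counter=12 r=(0,11,10) succ=(0,1,2) retry=(2,1,0)
11. t2 LOAD -> counter=12 r=(0,12,10) succ=(0,1,2) retry=(2,1,0)
12. t2 CAS -> counter=13 r=(0,12,10) succ=(0,2,2) retry=(2,1,0)
13. t3 LOAD -> counter=13 r=(0,12,13) succ=(0,2,2) retry=(2,1,0)
14. t3 CAS -> counter=14 r=(0,12,13) succ=(0,2,3) retry=(2,1,0)

counter=14 r=(0,12,13) succ=(0,2,3) retry=(2,1,0)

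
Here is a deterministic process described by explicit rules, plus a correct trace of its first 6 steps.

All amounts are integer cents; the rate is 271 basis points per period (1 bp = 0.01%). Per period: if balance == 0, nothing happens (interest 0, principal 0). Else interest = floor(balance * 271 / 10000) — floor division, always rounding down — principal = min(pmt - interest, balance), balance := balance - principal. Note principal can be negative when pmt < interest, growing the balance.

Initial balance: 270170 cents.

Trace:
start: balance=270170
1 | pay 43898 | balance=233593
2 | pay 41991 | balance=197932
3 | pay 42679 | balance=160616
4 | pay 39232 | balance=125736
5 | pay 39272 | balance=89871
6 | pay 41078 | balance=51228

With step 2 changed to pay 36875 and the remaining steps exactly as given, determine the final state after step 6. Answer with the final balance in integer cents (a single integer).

(re-executing from step 2 with the substitution; state before step 2: balance=233593)
2 | pay 36875 | balance=203048
3 | pay 42679 | balance=165871
4 | pay 39232 | balance=131134
5 | pay 39272 | balance=95415
6 | pay 41078 | balance=56922

56922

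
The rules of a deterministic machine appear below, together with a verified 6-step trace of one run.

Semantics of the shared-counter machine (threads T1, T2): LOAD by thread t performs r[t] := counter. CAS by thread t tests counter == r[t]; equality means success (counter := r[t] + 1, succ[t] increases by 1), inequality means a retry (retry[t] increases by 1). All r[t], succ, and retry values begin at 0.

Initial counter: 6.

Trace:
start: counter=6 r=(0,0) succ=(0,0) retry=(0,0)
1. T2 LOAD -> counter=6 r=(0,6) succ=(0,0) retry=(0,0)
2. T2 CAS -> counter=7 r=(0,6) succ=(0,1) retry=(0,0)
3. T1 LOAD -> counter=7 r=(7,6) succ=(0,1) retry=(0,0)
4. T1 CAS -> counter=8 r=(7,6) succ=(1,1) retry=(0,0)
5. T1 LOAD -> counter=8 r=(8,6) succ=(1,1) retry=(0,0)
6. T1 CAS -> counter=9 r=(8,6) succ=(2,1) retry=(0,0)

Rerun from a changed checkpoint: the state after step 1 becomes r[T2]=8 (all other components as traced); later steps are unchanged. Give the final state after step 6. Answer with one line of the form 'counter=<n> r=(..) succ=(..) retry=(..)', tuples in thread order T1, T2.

counter=8 r=(7,8) succ=(2,0) retry=(0,1)

state after step 1 := counter=6 r=(0,8) succ=(0,0) retry=(0,0)
2. T2 CAS -> counter=6 r=(0,8) succ=(0,0) retry=(0,1)
3. T1 LOAD -> counter=6 r=(6,8) succ=(0,0) retry=(0,1)
4. T1 CAS -> counter=7 r=(6,8) succ=(1,0) retry=(0,1)
5. T1 LOAD -> counter=7 r=(7,8) succ=(1,0) retry=(0,1)
6. T1 CAS -> counter=8 r=(7,8) succ=(2,0) retry=(0,1)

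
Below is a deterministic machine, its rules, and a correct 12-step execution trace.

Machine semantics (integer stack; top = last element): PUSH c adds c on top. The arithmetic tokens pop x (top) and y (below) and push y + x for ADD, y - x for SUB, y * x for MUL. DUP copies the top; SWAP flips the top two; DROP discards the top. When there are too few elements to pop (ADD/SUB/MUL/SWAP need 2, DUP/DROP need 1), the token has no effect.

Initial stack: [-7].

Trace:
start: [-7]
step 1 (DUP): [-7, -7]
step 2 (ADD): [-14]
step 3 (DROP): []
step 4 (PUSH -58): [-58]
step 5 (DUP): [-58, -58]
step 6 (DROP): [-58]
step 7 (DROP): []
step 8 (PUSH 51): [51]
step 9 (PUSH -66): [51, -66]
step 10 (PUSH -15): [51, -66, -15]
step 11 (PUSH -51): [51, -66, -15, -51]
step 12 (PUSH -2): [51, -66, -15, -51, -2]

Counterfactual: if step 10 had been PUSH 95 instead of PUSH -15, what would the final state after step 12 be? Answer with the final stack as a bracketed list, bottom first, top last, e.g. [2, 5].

(re-executing from step 10 with the substitution; state before step 10: [51, -66])
step 10 (PUSH 95): [51, -66, 95]
step 11 (PUSH -51): [51, -66, 95, -51]
step 12 (PUSH -2): [51, -66, 95, -51, -2]

[51, -66, 95, -51, -2]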